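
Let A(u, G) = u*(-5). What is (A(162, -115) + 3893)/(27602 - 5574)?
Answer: 3083/22028 ≈ 0.13996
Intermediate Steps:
A(u, G) = -5*u
(A(162, -115) + 3893)/(27602 - 5574) = (-5*162 + 3893)/(27602 - 5574) = (-810 + 3893)/22028 = 3083*(1/22028) = 3083/22028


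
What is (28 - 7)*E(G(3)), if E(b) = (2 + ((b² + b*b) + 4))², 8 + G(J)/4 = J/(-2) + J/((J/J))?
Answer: 38727444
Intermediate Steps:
G(J) = -32 + 2*J (G(J) = -32 + 4*(J/(-2) + J/((J/J))) = -32 + 4*(J*(-½) + J/1) = -32 + 4*(-J/2 + J*1) = -32 + 4*(-J/2 + J) = -32 + 4*(J/2) = -32 + 2*J)
E(b) = (6 + 2*b²)² (E(b) = (2 + ((b² + b²) + 4))² = (2 + (2*b² + 4))² = (2 + (4 + 2*b²))² = (6 + 2*b²)²)
(28 - 7)*E(G(3)) = (28 - 7)*(4*(3 + (-32 + 2*3)²)²) = 21*(4*(3 + (-32 + 6)²)²) = 21*(4*(3 + (-26)²)²) = 21*(4*(3 + 676)²) = 21*(4*679²) = 21*(4*461041) = 21*1844164 = 38727444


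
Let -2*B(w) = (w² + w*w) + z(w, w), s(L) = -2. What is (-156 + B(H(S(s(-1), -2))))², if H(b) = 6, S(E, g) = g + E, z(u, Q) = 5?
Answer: 151321/4 ≈ 37830.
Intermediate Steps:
S(E, g) = E + g
B(w) = -5/2 - w² (B(w) = -((w² + w*w) + 5)/2 = -((w² + w²) + 5)/2 = -(2*w² + 5)/2 = -(5 + 2*w²)/2 = -5/2 - w²)
(-156 + B(H(S(s(-1), -2))))² = (-156 + (-5/2 - 1*6²))² = (-156 + (-5/2 - 1*36))² = (-156 + (-5/2 - 36))² = (-156 - 77/2)² = (-389/2)² = 151321/4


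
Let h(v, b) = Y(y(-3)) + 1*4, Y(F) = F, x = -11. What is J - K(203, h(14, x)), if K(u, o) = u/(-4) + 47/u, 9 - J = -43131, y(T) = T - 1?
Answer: 35070701/812 ≈ 43191.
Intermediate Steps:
y(T) = -1 + T
J = 43140 (J = 9 - 1*(-43131) = 9 + 43131 = 43140)
h(v, b) = 0 (h(v, b) = (-1 - 3) + 1*4 = -4 + 4 = 0)
K(u, o) = 47/u - u/4 (K(u, o) = u*(-¼) + 47/u = -u/4 + 47/u = 47/u - u/4)
J - K(203, h(14, x)) = 43140 - (47/203 - ¼*203) = 43140 - (47*(1/203) - 203/4) = 43140 - (47/203 - 203/4) = 43140 - 1*(-41021/812) = 43140 + 41021/812 = 35070701/812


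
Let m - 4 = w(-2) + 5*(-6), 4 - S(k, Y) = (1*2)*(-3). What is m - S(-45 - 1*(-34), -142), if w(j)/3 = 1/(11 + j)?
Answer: -107/3 ≈ -35.667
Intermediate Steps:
w(j) = 3/(11 + j)
S(k, Y) = 10 (S(k, Y) = 4 - 1*2*(-3) = 4 - 2*(-3) = 4 - 1*(-6) = 4 + 6 = 10)
m = -77/3 (m = 4 + (3/(11 - 2) + 5*(-6)) = 4 + (3/9 - 30) = 4 + (3*(1/9) - 30) = 4 + (1/3 - 30) = 4 - 89/3 = -77/3 ≈ -25.667)
m - S(-45 - 1*(-34), -142) = -77/3 - 1*10 = -77/3 - 10 = -107/3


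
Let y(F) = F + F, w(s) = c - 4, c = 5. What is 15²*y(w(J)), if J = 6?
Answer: 450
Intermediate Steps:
w(s) = 1 (w(s) = 5 - 4 = 1)
y(F) = 2*F
15²*y(w(J)) = 15²*(2*1) = 225*2 = 450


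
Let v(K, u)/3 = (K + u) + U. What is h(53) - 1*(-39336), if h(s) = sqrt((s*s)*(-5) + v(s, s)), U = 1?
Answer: 39336 + 2*I*sqrt(3431) ≈ 39336.0 + 117.15*I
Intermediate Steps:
v(K, u) = 3 + 3*K + 3*u (v(K, u) = 3*((K + u) + 1) = 3*(1 + K + u) = 3 + 3*K + 3*u)
h(s) = sqrt(3 - 5*s**2 + 6*s) (h(s) = sqrt((s*s)*(-5) + (3 + 3*s + 3*s)) = sqrt(s**2*(-5) + (3 + 6*s)) = sqrt(-5*s**2 + (3 + 6*s)) = sqrt(3 - 5*s**2 + 6*s))
h(53) - 1*(-39336) = sqrt(3 - 5*53**2 + 6*53) - 1*(-39336) = sqrt(3 - 5*2809 + 318) + 39336 = sqrt(3 - 14045 + 318) + 39336 = sqrt(-13724) + 39336 = 2*I*sqrt(3431) + 39336 = 39336 + 2*I*sqrt(3431)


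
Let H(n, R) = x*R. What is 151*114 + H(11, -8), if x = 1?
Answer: 17206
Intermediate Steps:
H(n, R) = R (H(n, R) = 1*R = R)
151*114 + H(11, -8) = 151*114 - 8 = 17214 - 8 = 17206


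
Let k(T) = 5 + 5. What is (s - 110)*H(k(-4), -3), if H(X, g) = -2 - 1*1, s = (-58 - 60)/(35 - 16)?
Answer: 6624/19 ≈ 348.63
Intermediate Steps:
k(T) = 10
s = -118/19 ≈ -6.2105
H(X, g) = -3 (H(X, g) = -2 - 1 = -3)
(s - 110)*H(k(-4), -3) = (-118/19 - 110)*(-3) = -2208/19*(-3) = 6624/19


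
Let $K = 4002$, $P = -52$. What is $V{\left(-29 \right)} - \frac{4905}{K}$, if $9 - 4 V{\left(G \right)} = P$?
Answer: $\frac{37417}{2668} \approx 14.024$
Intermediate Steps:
$V{\left(G \right)} = \frac{61}{4}$ ($V{\left(G \right)} = \frac{9}{4} - -13 = \frac{9}{4} + 13 = \frac{61}{4}$)
$V{\left(-29 \right)} - \frac{4905}{K} = \frac{61}{4} - \frac{4905}{4002} = \frac{61}{4} - \frac{1635}{1334} = \frac{37417}{2668}$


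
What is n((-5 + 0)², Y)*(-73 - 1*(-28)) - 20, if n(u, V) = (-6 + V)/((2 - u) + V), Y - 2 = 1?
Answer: -107/4 ≈ -26.750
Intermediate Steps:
Y = 3 (Y = 2 + 1 = 3)
n(u, V) = (-6 + V)/(2 + V - u)
n((-5 + 0)², Y)*(-73 - 1*(-28)) - 20 = ((-6 + 3)/(2 + 3 - (-5 + 0)²))*(-73 - 1*(-28)) - 20 = (-3/(2 + 3 - 1*(-5)²))*(-73 + 28) - 20 = (-3/(2 + 3 - 1*25))*(-45) - 20 = (-3/(2 + 3 - 25))*(-45) - 20 = (-3/(-20))*(-45) - 20 = -1/20*(-3)*(-45) - 20 = (3/20)*(-45) - 20 = -27/4 - 20 = -107/4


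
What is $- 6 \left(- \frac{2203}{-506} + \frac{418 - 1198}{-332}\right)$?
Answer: $- \frac{844557}{20999} \approx -40.219$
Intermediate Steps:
$- 6 \left(- \frac{2203}{-506} + \frac{418 - 1198}{-332}\right) = - 6 \left(\left(-2203\right) \left(- \frac{1}{506}\right) + \left(418 - 1198\right) \left(- \frac{1}{332}\right)\right) = - 6 \left(\frac{2203}{506} - - \frac{195}{83}\right) = - 6 \left(\frac{2203}{506} + \frac{195}{83}\right) = \left(-6\right) \frac{281519}{41998} = - \frac{844557}{20999}$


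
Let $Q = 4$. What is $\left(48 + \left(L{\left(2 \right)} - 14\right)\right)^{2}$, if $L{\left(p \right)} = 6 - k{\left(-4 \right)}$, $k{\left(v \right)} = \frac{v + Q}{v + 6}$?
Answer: $1600$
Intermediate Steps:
$k{\left(v \right)} = \frac{4 + v}{6 + v}$ ($k{\left(v \right)} = \frac{v + 4}{v + 6} = \frac{4 + v}{6 + v}$)
$L{\left(p \right)} = 6$ ($L{\left(p \right)} = 6 - \frac{4 - 4}{6 - 4} = 6 - \frac{1}{2} \cdot 0 = 6 - 0 = 6 + 0 = 6$)
$\left(48 + \left(L{\left(2 \right)} - 14\right)\right)^{2} = \left(48 + \left(6 - 14\right)\right)^{2} = \left(48 - 8\right)^{2} = 40^{2} = 1600$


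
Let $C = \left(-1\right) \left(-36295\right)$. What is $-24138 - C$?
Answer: $-60433$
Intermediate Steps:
$C = 36295$
$-24138 - C = -24138 - 36295 = -60433$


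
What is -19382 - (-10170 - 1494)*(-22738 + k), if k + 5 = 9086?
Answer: -159314630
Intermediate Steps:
k = 9081 (k = -5 + 9086 = 9081)
-19382 - (-10170 - 1494)*(-22738 + k) = -19382 - (-10170 - 1494)*(-22738 + 9081) = -19382 - (-11664)*(-13657) = -19382 - 1*159295248 = -19382 - 159295248 = -159314630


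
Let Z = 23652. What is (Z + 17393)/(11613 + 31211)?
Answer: 41045/42824 ≈ 0.95846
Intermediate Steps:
(Z + 17393)/(11613 + 31211) = (23652 + 17393)/(11613 + 31211) = 41045/42824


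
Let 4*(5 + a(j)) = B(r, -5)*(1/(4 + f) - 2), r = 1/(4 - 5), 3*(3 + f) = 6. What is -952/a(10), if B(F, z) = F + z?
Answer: 1904/5 ≈ 380.80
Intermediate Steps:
f = -1 (f = -3 + (⅓)*6 = -3 + 2 = -1)
r = -1 (r = 1/(-1) = -1)
a(j) = -5/2 (a(j) = -5 + ((-1 - 5)*(1/(4 - 1) - 2))/4 = -5 + (-6*(1/3 - 2))/4 = -5 + (-6*(⅓ - 2))/4 = -5 + (-6*(-5/3))/4 = -5 + (¼)*10 = -5 + 5/2 = -5/2)
-952/a(10) = -952/(-5/2) = -952*(-⅖) = 1904/5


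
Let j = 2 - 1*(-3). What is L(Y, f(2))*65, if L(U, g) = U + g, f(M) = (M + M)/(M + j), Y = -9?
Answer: -3835/7 ≈ -547.86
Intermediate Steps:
j = 5 (j = 2 + 3 = 5)
f(M) = 2*M/(5 + M) (f(M) = (M + M)/(M + 5) = (2*M)/(5 + M) = 2*M/(5 + M))
L(Y, f(2))*65 = (-9 + 2*2/(5 + 2))*65 = (-9 + 2*2/7)*65 = (-9 + 2*2*(⅐))*65 = (-9 + 4/7)*65 = -59/7*65 = -3835/7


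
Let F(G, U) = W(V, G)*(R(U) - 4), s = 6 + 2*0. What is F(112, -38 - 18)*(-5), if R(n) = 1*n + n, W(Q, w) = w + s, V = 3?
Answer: 68440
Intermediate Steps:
s = 6 (s = 6 + 0 = 6)
W(Q, w) = 6 + w (W(Q, w) = w + 6 = 6 + w)
R(n) = 2*n (R(n) = n + n = 2*n)
F(G, U) = (-4 + 2*U)*(6 + G) (F(G, U) = (6 + G)*(2*U - 4) = (6 + G)*(-4 + 2*U) = (-4 + 2*U)*(6 + G))
F(112, -38 - 18)*(-5) = (2*(-2 + (-38 - 18))*(6 + 112))*(-5) = (2*(-2 - 56)*118)*(-5) = (2*(-58)*118)*(-5) = -13688*(-5) = 68440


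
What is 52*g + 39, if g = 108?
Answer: 5655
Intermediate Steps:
52*g + 39 = 52*108 + 39 = 5616 + 39 = 5655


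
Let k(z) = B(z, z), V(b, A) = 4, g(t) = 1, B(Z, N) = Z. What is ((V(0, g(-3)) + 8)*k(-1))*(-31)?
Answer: 372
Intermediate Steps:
k(z) = z
((V(0, g(-3)) + 8)*k(-1))*(-31) = ((4 + 8)*(-1))*(-31) = (12*(-1))*(-31) = -12*(-31) = 372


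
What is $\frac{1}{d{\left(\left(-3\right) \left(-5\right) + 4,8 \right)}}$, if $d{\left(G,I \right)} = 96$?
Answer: $\frac{1}{96} \approx 0.010417$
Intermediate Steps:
$\frac{1}{d{\left(\left(-3\right) \left(-5\right) + 4,8 \right)}} = \frac{1}{96}$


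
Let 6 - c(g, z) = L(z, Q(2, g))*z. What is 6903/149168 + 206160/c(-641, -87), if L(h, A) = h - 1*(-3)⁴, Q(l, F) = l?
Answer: -1021720735/72644816 ≈ -14.065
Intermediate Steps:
L(h, A) = -81 + h (L(h, A) = h - 1*81 = h - 81 = -81 + h)
c(g, z) = 6 - z*(-81 + z) (c(g, z) = 6 - (-81 + z)*z = 6 - z*(-81 + z))
6903/149168 + 206160/c(-641, -87) = 6903/149168 + 206160/(6 - 1*(-87)*(-81 - 87)) = 6903*(1/149168) + 206160/(6 - 1*(-87)*(-168)) = 6903/149168 + 206160/(6 - 14616) = 6903/149168 + 206160/(-14610) = 6903/149168 + 206160*(-1/14610) = 6903/149168 - 6872/487 = -1021720735/72644816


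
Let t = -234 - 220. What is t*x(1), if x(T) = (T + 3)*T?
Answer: -1816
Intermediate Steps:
x(T) = T*(3 + T) (x(T) = (3 + T)*T = T*(3 + T))
t = -454
t*x(1) = -454*(3 + 1) = -454*4 = -1816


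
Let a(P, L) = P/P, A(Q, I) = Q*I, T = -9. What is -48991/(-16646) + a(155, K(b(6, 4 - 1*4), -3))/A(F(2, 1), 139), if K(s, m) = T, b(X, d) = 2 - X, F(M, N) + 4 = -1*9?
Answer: 88510091/30079322 ≈ 2.9426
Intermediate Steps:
F(M, N) = -13 (F(M, N) = -4 - 1*9 = -4 - 9 = -13)
K(s, m) = -9
A(Q, I) = I*Q
a(P, L) = 1
-48991/(-16646) + a(155, K(b(6, 4 - 1*4), -3))/A(F(2, 1), 139) = -48991/(-16646) + 1/(139*(-13)) = -48991*(-1/16646) + 1/(-1807) = 48991/16646 + 1*(-1/1807) = 48991/16646 - 1/1807 = 88510091/30079322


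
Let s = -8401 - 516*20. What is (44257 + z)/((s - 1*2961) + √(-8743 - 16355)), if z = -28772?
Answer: -167872885/235067111 - 15485*I*√25098/470134222 ≈ -0.71415 - 0.0052181*I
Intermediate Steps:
s = -18721 (s = -8401 - 10320 = -18721)
(44257 + z)/((s - 1*2961) + √(-8743 - 16355)) = (44257 - 28772)/((-18721 - 1*2961) + √(-8743 - 16355)) = 15485/((-18721 - 2961) + √(-25098)) = 15485/(-21682 + I*√25098)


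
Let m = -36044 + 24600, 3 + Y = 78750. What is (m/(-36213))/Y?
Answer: 11444/2851665111 ≈ 4.0131e-6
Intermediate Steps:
Y = 78747 (Y = -3 + 78750 = 78747)
m = -11444
(m/(-36213))/Y = -11444/(-36213)/78747 = -11444*(-1/36213)*(1/78747) = (11444/36213)*(1/78747) = 11444/2851665111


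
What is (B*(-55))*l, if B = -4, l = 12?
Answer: 2640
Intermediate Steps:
(B*(-55))*l = -4*(-55)*12 = 220*12 = 2640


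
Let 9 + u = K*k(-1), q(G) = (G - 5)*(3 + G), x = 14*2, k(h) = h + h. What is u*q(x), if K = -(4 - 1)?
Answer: -2139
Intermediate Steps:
k(h) = 2*h
K = -3 (K = -1*3 = -3)
x = 28
q(G) = (-5 + G)*(3 + G)
u = -3 (u = -9 - 6*(-1) = -9 - 3*(-2) = -9 + 6 = -3)
u*q(x) = -3*(-15 + 28² - 2*28) = -3*(-15 + 784 - 56) = -3*713 = -2139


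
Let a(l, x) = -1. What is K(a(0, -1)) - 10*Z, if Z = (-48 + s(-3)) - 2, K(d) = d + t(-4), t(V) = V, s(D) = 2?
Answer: 475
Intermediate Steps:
K(d) = -4 + d (K(d) = d - 4 = -4 + d)
Z = -48 (Z = (-48 + 2) - 2 = -46 - 2 = -48)
K(a(0, -1)) - 10*Z = (-4 - 1) - 10*(-48) = -5 + 480 = 475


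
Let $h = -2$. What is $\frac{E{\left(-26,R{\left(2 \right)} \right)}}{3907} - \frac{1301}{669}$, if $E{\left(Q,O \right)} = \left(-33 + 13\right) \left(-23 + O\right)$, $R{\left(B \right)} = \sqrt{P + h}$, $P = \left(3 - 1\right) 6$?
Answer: $- \frac{4775267}{2613783} - \frac{20 \sqrt{10}}{3907} \approx -1.8431$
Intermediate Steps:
$P = 12$ ($P = 2 \cdot 6 = 12$)
$R{\left(B \right)} = \sqrt{10}$ ($R{\left(B \right)} = \sqrt{12 - 2} = \sqrt{10}$)
$E{\left(Q,O \right)} = 460 - 20 O$ ($E{\left(Q,O \right)} = - 20 \left(-23 + O\right) = 460 - 20 O$)
$\frac{E{\left(-26,R{\left(2 \right)} \right)}}{3907} - \frac{1301}{669} = \frac{460 - 20 \sqrt{10}}{3907} - \frac{1301}{669} = \left(460 - 20 \sqrt{10}\right) \frac{1}{3907} - \frac{1301}{669} = \left(\frac{460}{3907} - \frac{20 \sqrt{10}}{3907}\right) - \frac{1301}{669} = - \frac{4775267}{2613783} - \frac{20 \sqrt{10}}{3907}$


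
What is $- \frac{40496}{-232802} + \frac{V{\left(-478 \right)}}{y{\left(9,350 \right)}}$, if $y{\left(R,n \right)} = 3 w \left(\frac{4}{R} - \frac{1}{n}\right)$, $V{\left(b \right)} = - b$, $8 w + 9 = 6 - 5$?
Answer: $- \frac{58393496932}{161913791} \approx -360.65$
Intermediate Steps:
$w = -1$ ($w = - \frac{9}{8} + \frac{6 - 5}{8} = - \frac{9}{8} + \frac{1}{8} \cdot 1 = - \frac{9}{8} + \frac{1}{8} = -1$)
$y{\left(R,n \right)} = - \frac{12}{R} + \frac{3}{n}$ ($y{\left(R,n \right)} = 3 \left(-1\right) \left(\frac{4}{R} - \frac{1}{n}\right) = - 3 \left(- \frac{1}{n} + \frac{4}{R}\right) = - \frac{12}{R} + \frac{3}{n}$)
$- \frac{40496}{-232802} + \frac{V{\left(-478 \right)}}{y{\left(9,350 \right)}} = - \frac{40496}{-232802} + \frac{\left(-1\right) \left(-478\right)}{- \frac{12}{9} + \frac{3}{350}} = \left(-40496\right) \left(- \frac{1}{232802}\right) + \frac{478}{\left(-12\right) \frac{1}{9} + 3 \cdot \frac{1}{350}} = \frac{20248}{116401} + \frac{478}{- \frac{4}{3} + \frac{3}{350}} = \frac{20248}{116401} + \frac{478}{- \frac{1391}{1050}} = \frac{20248}{116401} + 478 \left(- \frac{1050}{1391}\right) = \frac{20248}{116401} - \frac{501900}{1391} = - \frac{58393496932}{161913791}$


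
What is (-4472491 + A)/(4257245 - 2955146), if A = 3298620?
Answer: -1173871/1302099 ≈ -0.90152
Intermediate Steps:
(-4472491 + A)/(4257245 - 2955146) = (-4472491 + 3298620)/(4257245 - 2955146) = -1173871/1302099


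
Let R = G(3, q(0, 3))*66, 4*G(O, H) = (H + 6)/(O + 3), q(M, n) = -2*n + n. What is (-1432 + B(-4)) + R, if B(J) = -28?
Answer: -5807/4 ≈ -1451.8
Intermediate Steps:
q(M, n) = -n
G(O, H) = (6 + H)/(4*(3 + O)) (G(O, H) = ((H + 6)/(O + 3))/4 = ((6 + H)/(3 + O))/4 = (6 + H)/(4*(3 + O)))
R = 33/4 (R = ((6 - 1*3)/(4*(3 + 3)))*66 = ((¼)*(6 - 3)/6)*66 = ((¼)*(⅙)*3)*66 = (⅛)*66 = 33/4 ≈ 8.2500)
(-1432 + B(-4)) + R = (-1432 - 28) + 33/4 = -1460 + 33/4 = -5807/4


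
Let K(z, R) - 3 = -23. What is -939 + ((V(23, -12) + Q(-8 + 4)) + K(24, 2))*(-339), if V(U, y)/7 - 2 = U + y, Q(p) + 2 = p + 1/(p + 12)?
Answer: -184131/8 ≈ -23016.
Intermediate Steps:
Q(p) = -2 + p + 1/(12 + p) (Q(p) = -2 + (p + 1/(p + 12)) = -2 + (p + 1/(12 + p)) = -2 + p + 1/(12 + p))
K(z, R) = -20 (K(z, R) = 3 - 23 = -20)
V(U, y) = 14 + 7*U + 7*y (V(U, y) = 14 + 7*(U + y) = 14 + (7*U + 7*y) = 14 + 7*U + 7*y)
-939 + ((V(23, -12) + Q(-8 + 4)) + K(24, 2))*(-339) = -939 + (((14 + 7*23 + 7*(-12)) + (-23 + (-8 + 4)² + 10*(-8 + 4))/(12 + (-8 + 4))) - 20)*(-339) = -939 + (((14 + 161 - 84) + (-23 + (-4)² + 10*(-4))/(12 - 4)) - 20)*(-339) = -939 + ((91 + (-23 + 16 - 40)/8) - 20)*(-339) = -939 + ((91 + (⅛)*(-47)) - 20)*(-339) = -939 + ((91 - 47/8) - 20)*(-339) = -939 + (681/8 - 20)*(-339) = -939 + (521/8)*(-339) = -939 - 176619/8 = -184131/8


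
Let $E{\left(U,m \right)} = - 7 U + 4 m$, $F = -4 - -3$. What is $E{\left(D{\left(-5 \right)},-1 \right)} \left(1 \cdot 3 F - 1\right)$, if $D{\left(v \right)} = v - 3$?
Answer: $-208$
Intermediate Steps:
$D{\left(v \right)} = -3 + v$
$F = -1$ ($F = -4 + 3 = -1$)
$E{\left(D{\left(-5 \right)},-1 \right)} \left(1 \cdot 3 F - 1\right) = \left(- 7 \left(-3 - 5\right) + 4 \left(-1\right)\right) \left(1 \cdot 3 \left(-1\right) - 1\right) = \left(\left(-7\right) \left(-8\right) - 4\right) \left(3 \left(-1\right) - 1\right) = \left(56 - 4\right) \left(-3 - 1\right) = 52 \left(-4\right) = -208$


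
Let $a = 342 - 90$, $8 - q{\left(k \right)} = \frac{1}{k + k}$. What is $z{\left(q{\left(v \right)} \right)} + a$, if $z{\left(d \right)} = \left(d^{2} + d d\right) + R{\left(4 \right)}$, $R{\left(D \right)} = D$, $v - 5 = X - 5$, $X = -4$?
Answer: $\frac{12417}{32} \approx 388.03$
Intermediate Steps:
$v = -4$ ($v = 5 - 9 = -4$)
$q{\left(k \right)} = 8 - \frac{1}{2 k}$ ($q{\left(k \right)} = 8 - \frac{1}{k + k} = 8 - \frac{1}{2 k}$)
$a = 252$
$z{\left(d \right)} = 4 + 2 d^{2}$ ($z{\left(d \right)} = \left(d^{2} + d d\right) + 4 = \left(d^{2} + d^{2}\right) + 4 = 2 d^{2} + 4 = 4 + 2 d^{2}$)
$z{\left(q{\left(v \right)} \right)} + a = \left(4 + 2 \left(8 - \frac{1}{2 \left(-4\right)}\right)^{2}\right) + 252 = \left(4 + 2 \left(8 - - \frac{1}{8}\right)^{2}\right) + 252 = \left(4 + 2 \left(8 + \frac{1}{8}\right)^{2}\right) + 252 = \left(4 + 2 \left(\frac{65}{8}\right)^{2}\right) + 252 = \left(4 + 2 \cdot \frac{4225}{64}\right) + 252 = \left(4 + \frac{4225}{32}\right) + 252 = \frac{4353}{32} + 252 = \frac{12417}{32}$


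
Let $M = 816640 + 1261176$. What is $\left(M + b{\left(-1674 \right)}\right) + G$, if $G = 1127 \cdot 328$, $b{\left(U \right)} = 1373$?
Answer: $2448845$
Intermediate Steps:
$G = 369656$
$M = 2077816$
$\left(M + b{\left(-1674 \right)}\right) + G = \left(2077816 + 1373\right) + 369656 = 2079189 + 369656 = 2448845$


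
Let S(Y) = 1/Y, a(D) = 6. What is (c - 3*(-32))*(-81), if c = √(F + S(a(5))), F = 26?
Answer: -7776 - 27*√942/2 ≈ -8190.3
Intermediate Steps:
c = √942/6 (c = √(26 + 1/6) = √(26 + ⅙) = √(157/6) = √942/6 ≈ 5.1153)
(c - 3*(-32))*(-81) = (√942/6 - 3*(-32))*(-81) = (√942/6 + 96)*(-81) = (96 + √942/6)*(-81) = -7776 - 27*√942/2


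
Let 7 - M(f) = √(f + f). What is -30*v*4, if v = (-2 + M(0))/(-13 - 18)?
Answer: 600/31 ≈ 19.355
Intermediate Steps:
M(f) = 7 - √2*√f (M(f) = 7 - √(f + f) = 7 - √(2*f) = 7 - √2*√f)
v = -5/31 (v = (-2 + (7 - √2*√0))/(-13 - 18) = (-2 + (7 - 1*√2*0))/(-31) = (-2 + (7 + 0))*(-1/31) = (-2 + 7)*(-1/31) = 5*(-1/31) = -5/31 ≈ -0.16129)
-30*v*4 = -30*(-5/31)*4 = (150/31)*4 = 600/31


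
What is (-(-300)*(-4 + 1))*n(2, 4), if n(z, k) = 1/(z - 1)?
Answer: -900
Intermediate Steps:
n(z, k) = 1/(-1 + z)
(-(-300)*(-4 + 1))*n(2, 4) = (-(-300)*(-4 + 1))/(-1 + 2) = -(-300)*(-3)/1 = -100*9*1 = -900*1 = -900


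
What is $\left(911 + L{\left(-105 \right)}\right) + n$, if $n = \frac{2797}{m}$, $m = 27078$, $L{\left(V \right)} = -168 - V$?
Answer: $\frac{22964941}{27078} \approx 848.1$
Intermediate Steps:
$n = \frac{2797}{27078} \approx 0.10329$
$\left(911 + L{\left(-105 \right)}\right) + n = \left(911 - 63\right) + \frac{2797}{27078} = 848 + \frac{2797}{27078} = \frac{22964941}{27078}$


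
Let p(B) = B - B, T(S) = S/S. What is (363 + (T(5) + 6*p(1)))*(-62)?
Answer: -22568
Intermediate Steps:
T(S) = 1
p(B) = 0
(363 + (T(5) + 6*p(1)))*(-62) = (363 + (1 + 6*0))*(-62) = (363 + (1 + 0))*(-62) = (363 + 1)*(-62) = 364*(-62) = -22568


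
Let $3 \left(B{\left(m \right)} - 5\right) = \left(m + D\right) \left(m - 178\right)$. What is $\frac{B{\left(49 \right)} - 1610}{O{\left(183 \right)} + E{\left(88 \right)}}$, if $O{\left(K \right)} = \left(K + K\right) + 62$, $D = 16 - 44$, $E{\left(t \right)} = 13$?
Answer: $- \frac{836}{147} \approx -5.6871$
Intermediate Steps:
$D = -28$
$O{\left(K \right)} = 62 + 2 K$ ($O{\left(K \right)} = 2 K + 62 = 62 + 2 K$)
$B{\left(m \right)} = 5 + \frac{\left(-178 + m\right) \left(-28 + m\right)}{3}$ ($B{\left(m \right)} = 5 + \frac{\left(m - 28\right) \left(m - 178\right)}{3} = 5 + \frac{\left(-28 + m\right) \left(-178 + m\right)}{3} = 5 + \frac{\left(-178 + m\right) \left(-28 + m\right)}{3}$)
$\frac{B{\left(49 \right)} - 1610}{O{\left(183 \right)} + E{\left(88 \right)}} = \frac{\left(\frac{4999}{3} - \frac{10094}{3} + \frac{49^{2}}{3}\right) - 1610}{\left(62 + 2 \cdot 183\right) + 13} = \frac{\left(\frac{4999}{3} - \frac{10094}{3} + \frac{1}{3} \cdot 2401\right) - 1610}{\left(62 + 366\right) + 13} = \frac{\left(\frac{4999}{3} - \frac{10094}{3} + \frac{2401}{3}\right) - 1610}{428 + 13} = \frac{-898 - 1610}{441} = \left(-2508\right) \frac{1}{441} = - \frac{836}{147}$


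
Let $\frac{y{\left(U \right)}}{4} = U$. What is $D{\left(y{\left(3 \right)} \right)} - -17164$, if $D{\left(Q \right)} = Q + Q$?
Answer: $17188$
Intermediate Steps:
$y{\left(U \right)} = 4 U$
$D{\left(Q \right)} = 2 Q$
$D{\left(y{\left(3 \right)} \right)} - -17164 = 2 \cdot 4 \cdot 3 - -17164 = 2 \cdot 12 + 17164 = 24 + 17164 = 17188$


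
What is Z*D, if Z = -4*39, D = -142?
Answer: 22152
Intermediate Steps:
Z = -156
Z*D = -156*(-142) = 22152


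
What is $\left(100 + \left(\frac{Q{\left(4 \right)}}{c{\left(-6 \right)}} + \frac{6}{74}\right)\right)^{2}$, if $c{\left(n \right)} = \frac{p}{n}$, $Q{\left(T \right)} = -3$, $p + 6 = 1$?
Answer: $\frac{318586801}{34225} \approx 9308.6$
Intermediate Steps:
$p = -5$ ($p = -6 + 1 = -5$)
$c{\left(n \right)} = - \frac{5}{n}$
$\left(100 + \left(\frac{Q{\left(4 \right)}}{c{\left(-6 \right)}} + \frac{6}{74}\right)\right)^{2} = \left(100 + \left(- \frac{3}{\left(-5\right) \frac{1}{-6}} + \frac{6}{74}\right)\right)^{2} = \left(100 + \left(- \frac{3}{\left(-5\right) \left(- \frac{1}{6}\right)} + 6 \cdot \frac{1}{74}\right)\right)^{2} = \left(100 + \left(- \frac{3}{\frac{5}{6}} + \frac{3}{37}\right)\right)^{2} = \left(100 + \left(\left(-3\right) \frac{6}{5} + \frac{3}{37}\right)\right)^{2} = \left(100 + \left(- \frac{18}{5} + \frac{3}{37}\right)\right)^{2} = \left(100 - \frac{651}{185}\right)^{2} = \left(\frac{17849}{185}\right)^{2} = \frac{318586801}{34225}$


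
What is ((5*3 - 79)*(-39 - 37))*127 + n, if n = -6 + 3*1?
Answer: 617725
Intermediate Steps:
n = -3 (n = -6 + 3 = -3)
((5*3 - 79)*(-39 - 37))*127 + n = ((5*3 - 79)*(-39 - 37))*127 - 3 = ((15 - 79)*(-76))*127 - 3 = -64*(-76)*127 - 3 = 4864*127 - 3 = 617728 - 3 = 617725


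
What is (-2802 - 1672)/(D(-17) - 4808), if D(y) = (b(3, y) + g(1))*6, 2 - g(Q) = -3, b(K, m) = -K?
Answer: 2237/2398 ≈ 0.93286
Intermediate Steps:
g(Q) = 5 (g(Q) = 2 - 1*(-3) = 2 + 3 = 5)
D(y) = 12 (D(y) = (-1*3 + 5)*6 = (-3 + 5)*6 = 2*6 = 12)
(-2802 - 1672)/(D(-17) - 4808) = (-2802 - 1672)/(12 - 4808) = -4474/(-4796) = -4474*(-1/4796) = 2237/2398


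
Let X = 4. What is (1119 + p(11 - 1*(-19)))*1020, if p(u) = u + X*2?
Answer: 1180140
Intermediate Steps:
p(u) = 8 + u (p(u) = u + 4*2 = u + 8 = 8 + u)
(1119 + p(11 - 1*(-19)))*1020 = (1119 + (8 + (11 - 1*(-19))))*1020 = (1119 + (8 + (11 + 19)))*1020 = (1119 + (8 + 30))*1020 = (1119 + 38)*1020 = 1157*1020 = 1180140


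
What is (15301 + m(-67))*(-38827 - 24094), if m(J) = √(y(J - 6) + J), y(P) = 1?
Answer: -962754221 - 62921*I*√66 ≈ -9.6275e+8 - 5.1117e+5*I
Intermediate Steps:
m(J) = √(1 + J)
(15301 + m(-67))*(-38827 - 24094) = (15301 + √(1 - 67))*(-38827 - 24094) = (15301 + √(-66))*(-62921) = (15301 + I*√66)*(-62921) = -962754221 - 62921*I*√66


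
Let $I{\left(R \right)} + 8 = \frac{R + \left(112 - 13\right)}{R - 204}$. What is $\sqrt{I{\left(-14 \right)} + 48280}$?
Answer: $\frac{\sqrt{2294059998}}{218} \approx 219.71$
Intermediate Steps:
$I{\left(R \right)} = -8 + \frac{99 + R}{-204 + R}$ ($I{\left(R \right)} = -8 + \frac{R + \left(112 - 13\right)}{R - 204} = -8 + \frac{R + \left(112 - 13\right)}{-204 + R} = -8 + \frac{R + 99}{-204 + R} = -8 + \frac{99 + R}{-204 + R}$)
$\sqrt{I{\left(-14 \right)} + 48280} = \sqrt{\frac{1731 - -98}{-204 - 14} + 48280} = \sqrt{\frac{1731 + 98}{-218} + 48280} = \sqrt{\left(- \frac{1}{218}\right) 1829 + 48280} = \sqrt{- \frac{1829}{218} + 48280} = \sqrt{\frac{10523211}{218}} = \frac{\sqrt{2294059998}}{218}$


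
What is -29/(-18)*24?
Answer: 116/3 ≈ 38.667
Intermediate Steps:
-29/(-18)*24 = -29*(-1/18)*24 = (29/18)*24 = 116/3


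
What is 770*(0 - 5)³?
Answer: -96250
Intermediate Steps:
770*(0 - 5)³ = 770*(-5)³ = 770*(-125) = -96250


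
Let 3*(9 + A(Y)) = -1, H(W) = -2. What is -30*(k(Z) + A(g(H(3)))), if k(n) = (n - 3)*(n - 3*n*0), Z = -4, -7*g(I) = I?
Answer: -560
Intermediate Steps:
g(I) = -I/7
A(Y) = -28/3 (A(Y) = -9 + (1/3)*(-1) = -9 - 1/3 = -28/3)
k(n) = n*(-3 + n) (k(n) = (-3 + n)*(n + 0) = (-3 + n)*n = n*(-3 + n))
-30*(k(Z) + A(g(H(3)))) = -30*(-4*(-3 - 4) - 28/3) = -30*(-4*(-7) - 28/3) = -30*(28 - 28/3) = -30*56/3 = -560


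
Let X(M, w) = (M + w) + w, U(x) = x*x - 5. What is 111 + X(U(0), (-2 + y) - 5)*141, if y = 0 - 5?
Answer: -3978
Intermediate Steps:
U(x) = -5 + x**2 (U(x) = x**2 - 5 = -5 + x**2)
y = -5
X(M, w) = M + 2*w
111 + X(U(0), (-2 + y) - 5)*141 = 111 + ((-5 + 0**2) + 2*((-2 - 5) - 5))*141 = 111 + ((-5 + 0) + 2*(-7 - 5))*141 = 111 + (-5 + 2*(-12))*141 = 111 + (-5 - 24)*141 = 111 - 29*141 = 111 - 4089 = -3978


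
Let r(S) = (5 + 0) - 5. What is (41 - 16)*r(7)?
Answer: 0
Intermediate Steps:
r(S) = 0 (r(S) = 5 - 5 = 0)
(41 - 16)*r(7) = (41 - 16)*0 = 25*0 = 0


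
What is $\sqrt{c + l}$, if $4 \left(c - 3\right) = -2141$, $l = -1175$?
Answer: $\frac{i \sqrt{6829}}{2} \approx 41.319 i$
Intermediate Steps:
$c = - \frac{2129}{4}$ ($c = 3 + \frac{1}{4} \left(-2141\right) = 3 - \frac{2141}{4} = - \frac{2129}{4} \approx -532.25$)
$\sqrt{c + l} = \sqrt{- \frac{2129}{4} - 1175} = \sqrt{- \frac{6829}{4}} = \frac{i \sqrt{6829}}{2}$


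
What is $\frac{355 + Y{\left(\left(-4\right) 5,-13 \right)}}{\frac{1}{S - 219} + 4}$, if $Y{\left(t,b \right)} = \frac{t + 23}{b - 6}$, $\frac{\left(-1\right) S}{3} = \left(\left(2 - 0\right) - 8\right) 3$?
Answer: $\frac{1112430}{12521} \approx 88.845$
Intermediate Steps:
$S = 54$ ($S = - 3 \left(\left(2 - 0\right) - 8\right) 3 = - 3 \left(\left(2 + 0\right) - 8\right) 3 = - 3 \left(2 - 8\right) 3 = - 3 \left(\left(-6\right) 3\right) = \left(-3\right) \left(-18\right) = 54$)
$Y{\left(t,b \right)} = \frac{23 + t}{-6 + b}$
$\frac{355 + Y{\left(\left(-4\right) 5,-13 \right)}}{\frac{1}{S - 219} + 4} = \frac{355 + \frac{23 - 20}{-6 - 13}}{\frac{1}{54 - 219} + 4} = \frac{355 + \frac{23 - 20}{-19}}{\frac{1}{-165} + 4} = \frac{355 - \frac{3}{19}}{- \frac{1}{165} + 4} = \frac{355 - \frac{3}{19}}{\frac{659}{165}} = \frac{6742}{19} \cdot \frac{165}{659} = \frac{1112430}{12521}$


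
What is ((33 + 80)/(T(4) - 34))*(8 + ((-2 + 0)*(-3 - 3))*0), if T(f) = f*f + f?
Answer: -452/7 ≈ -64.571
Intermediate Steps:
T(f) = f + f² (T(f) = f² + f = f + f²)
((33 + 80)/(T(4) - 34))*(8 + ((-2 + 0)*(-3 - 3))*0) = ((33 + 80)/(4*(1 + 4) - 34))*(8 + ((-2 + 0)*(-3 - 3))*0) = (113/(4*5 - 34))*(8 - 2*(-6)*0) = (113/(20 - 34))*(8 + 12*0) = (113/(-14))*(8 + 0) = (113*(-1/14))*8 = -113/14*8 = -452/7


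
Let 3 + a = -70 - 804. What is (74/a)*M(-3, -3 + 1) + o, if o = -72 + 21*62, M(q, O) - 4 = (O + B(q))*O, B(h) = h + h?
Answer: 1077230/877 ≈ 1228.3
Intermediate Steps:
B(h) = 2*h
M(q, O) = 4 + O*(O + 2*q) (M(q, O) = 4 + (O + 2*q)*O = 4 + O*(O + 2*q))
a = -877 (a = -3 + (-70 - 804) = -3 - 874 = -877)
o = 1230 (o = -72 + 1302 = 1230)
(74/a)*M(-3, -3 + 1) + o = (74/(-877))*(4 + (-3 + 1)² + 2*(-3 + 1)*(-3)) + 1230 = (74*(-1/877))*(4 + (-2)² + 2*(-2)*(-3)) + 1230 = -74*(4 + 4 + 12)/877 + 1230 = -74/877*20 + 1230 = -1480/877 + 1230 = 1077230/877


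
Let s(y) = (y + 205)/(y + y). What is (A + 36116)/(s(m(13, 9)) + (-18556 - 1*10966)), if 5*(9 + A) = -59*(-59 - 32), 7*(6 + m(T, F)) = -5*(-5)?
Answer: -3160368/2512915 ≈ -1.2577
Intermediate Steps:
m(T, F) = -17/7 (m(T, F) = -6 + (-5*(-5))/7 = -6 + (⅐)*25 = -6 + 25/7 = -17/7)
s(y) = (205 + y)/(2*y) (s(y) = (205 + y)/((2*y)) = (205 + y)*(1/(2*y)) = (205 + y)/(2*y))
A = 5324/5 (A = -9 + (-59*(-59 - 32))/5 = -9 + (-59*(-91))/5 = -9 + (⅕)*5369 = -9 + 5369/5 = 5324/5 ≈ 1064.8)
(A + 36116)/(s(m(13, 9)) + (-18556 - 1*10966)) = (5324/5 + 36116)/((205 - 17/7)/(2*(-17/7)) + (-18556 - 1*10966)) = 185904/(5*((½)*(-7/17)*(1418/7) + (-18556 - 10966))) = 185904/(5*(-709/17 - 29522)) = 185904/(5*(-502583/17)) = (185904/5)*(-17/502583) = -3160368/2512915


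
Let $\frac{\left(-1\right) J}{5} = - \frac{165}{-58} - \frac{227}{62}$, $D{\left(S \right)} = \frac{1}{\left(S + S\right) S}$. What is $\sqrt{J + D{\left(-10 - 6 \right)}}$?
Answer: $\frac{\sqrt{3380130322}}{28768} \approx 2.021$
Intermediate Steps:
$D{\left(S \right)} = \frac{1}{2 S^{2}}$ ($D{\left(S \right)} = \frac{1}{2 S S} = \frac{\frac{1}{2} \frac{1}{S}}{S} = \frac{1}{2 S^{2}}$)
$J = \frac{3670}{899}$ ($J = - 5 \left(- \frac{165}{-58} - \frac{227}{62}\right) = - 5 \left(\left(-165\right) \left(- \frac{1}{58}\right) - \frac{227}{62}\right) = - 5 \left(\frac{165}{58} - \frac{227}{62}\right) = \left(-5\right) \left(- \frac{734}{899}\right) = \frac{3670}{899} \approx 4.0823$)
$\sqrt{J + D{\left(-10 - 6 \right)}} = \sqrt{\frac{3670}{899} + \frac{1}{2 \left(-10 - 6\right)^{2}}} = \sqrt{\frac{3670}{899} + \frac{1}{2 \cdot 256}} = \sqrt{\frac{3670}{899} + \frac{1}{2} \cdot \frac{1}{256}} = \sqrt{\frac{3670}{899} + \frac{1}{512}} = \sqrt{\frac{1879939}{460288}} = \frac{\sqrt{3380130322}}{28768}$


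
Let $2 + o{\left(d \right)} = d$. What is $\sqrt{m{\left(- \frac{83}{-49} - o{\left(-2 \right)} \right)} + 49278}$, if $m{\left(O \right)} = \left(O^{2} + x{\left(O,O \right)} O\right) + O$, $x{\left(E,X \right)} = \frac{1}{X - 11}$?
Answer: $\frac{\sqrt{2001051488865}}{6370} \approx 222.07$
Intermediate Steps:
$o{\left(d \right)} = -2 + d$
$x{\left(E,X \right)} = \frac{1}{-11 + X}$
$m{\left(O \right)} = O + O^{2} + \frac{O}{-11 + O}$ ($m{\left(O \right)} = \left(O^{2} + \frac{O}{-11 + O}\right) + O = O + O^{2} + \frac{O}{-11 + O}$)
$\sqrt{m{\left(- \frac{83}{-49} - o{\left(-2 \right)} \right)} + 49278} = \sqrt{\frac{\left(- \frac{83}{-49} - \left(-2 - 2\right)\right) \left(1 + \left(1 - \left(-4 - \frac{83}{49}\right)\right) \left(-11 - \left(-4 - \frac{83}{49}\right)\right)\right)}{-11 - \left(-4 - \frac{83}{49}\right)} + 49278} = \sqrt{\frac{\left(\left(-83\right) \left(- \frac{1}{49}\right) - -4\right) \left(1 + \left(1 - - \frac{279}{49}\right) \left(-11 - - \frac{279}{49}\right)\right)}{-11 - - \frac{279}{49}} + 49278} = \sqrt{\frac{\left(\frac{83}{49} + 4\right) \left(1 + \left(1 + \left(\frac{83}{49} + 4\right)\right) \left(-11 + \left(\frac{83}{49} + 4\right)\right)\right)}{-11 + \left(\frac{83}{49} + 4\right)} + 49278} = \sqrt{\frac{279 \left(1 + \left(1 + \frac{279}{49}\right) \left(-11 + \frac{279}{49}\right)\right)}{49 \left(-11 + \frac{279}{49}\right)} + 49278} = \sqrt{\frac{279 \left(1 + \frac{328}{49} \left(- \frac{260}{49}\right)\right)}{49 \left(- \frac{260}{49}\right)} + 49278} = \sqrt{\frac{279}{49} \left(- \frac{49}{260}\right) \left(1 - \frac{85280}{2401}\right) + 49278} = \sqrt{\frac{279}{49} \left(- \frac{49}{260}\right) \left(- \frac{82879}{2401}\right) + 49278} = \sqrt{\frac{23123241}{624260} + 49278} = \sqrt{\frac{30785407521}{624260}} = \frac{\sqrt{2001051488865}}{6370}$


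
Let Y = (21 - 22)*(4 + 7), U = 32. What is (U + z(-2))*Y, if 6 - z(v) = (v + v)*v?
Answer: -330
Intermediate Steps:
z(v) = 6 - 2*v² (z(v) = 6 - (v + v)*v = 6 - 2*v*v = 6 - 2*v²)
Y = -11 (Y = -1*11 = -11)
(U + z(-2))*Y = (32 + (6 - 2*(-2)²))*(-11) = (32 + (6 - 2*4))*(-11) = (32 + (6 - 8))*(-11) = (32 - 2)*(-11) = 30*(-11) = -330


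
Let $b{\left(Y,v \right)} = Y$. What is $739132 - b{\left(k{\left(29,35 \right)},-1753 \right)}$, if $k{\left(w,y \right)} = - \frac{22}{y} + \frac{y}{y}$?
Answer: $\frac{25869607}{35} \approx 7.3913 \cdot 10^{5}$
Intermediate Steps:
$k{\left(w,y \right)} = 1 - \frac{22}{y}$ ($k{\left(w,y \right)} = - \frac{22}{y} + 1 = 1 - \frac{22}{y}$)
$739132 - b{\left(k{\left(29,35 \right)},-1753 \right)} = 739132 - \frac{-22 + 35}{35} = 739132 - \frac{1}{35} \cdot 13 = 739132 - \frac{13}{35} = \frac{25869607}{35}$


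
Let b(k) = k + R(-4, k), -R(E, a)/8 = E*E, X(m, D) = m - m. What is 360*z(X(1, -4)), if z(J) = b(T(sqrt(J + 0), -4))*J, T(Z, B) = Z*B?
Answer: 0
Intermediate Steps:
X(m, D) = 0
T(Z, B) = B*Z
R(E, a) = -8*E**2 (R(E, a) = -8*E*E = -8*E**2)
b(k) = -128 + k (b(k) = k - 8*(-4)**2 = k - 8*16 = k - 128 = -128 + k)
z(J) = J*(-128 - 4*sqrt(J)) (z(J) = (-128 - 4*sqrt(J + 0))*J = (-128 - 4*sqrt(J))*J = J*(-128 - 4*sqrt(J)))
360*z(X(1, -4)) = 360*(-4*0*(32 + sqrt(0))) = 360*(-4*0*(32 + 0)) = 360*(-4*0*32) = 360*0 = 0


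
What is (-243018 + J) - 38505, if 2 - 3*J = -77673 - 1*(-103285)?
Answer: -870179/3 ≈ -2.9006e+5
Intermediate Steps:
J = -25610/3 (J = 2/3 - (-77673 - 1*(-103285))/3 = 2/3 - (-77673 + 103285)/3 = 2/3 - 1/3*25612 = 2/3 - 25612/3 = -25610/3 ≈ -8536.7)
(-243018 + J) - 38505 = (-243018 - 25610/3) - 38505 = -754664/3 - 38505 = -870179/3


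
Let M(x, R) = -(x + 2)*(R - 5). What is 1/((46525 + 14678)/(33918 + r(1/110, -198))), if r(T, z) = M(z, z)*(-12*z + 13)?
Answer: -95019614/61203 ≈ -1552.5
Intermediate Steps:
M(x, R) = -(-5 + R)*(2 + x) (M(x, R) = -(2 + x)*(-5 + R) = -(-5 + R)*(2 + x))
r(T, z) = (13 - 12*z)*(10 - z**2 + 3*z) (r(T, z) = (10 - 2*z + 5*z - z*z)*(-12*z + 13) = (10 - 2*z + 5*z - z**2)*(13 - 12*z) = (10 - z**2 + 3*z)*(13 - 12*z) = (13 - 12*z)*(10 - z**2 + 3*z))
1/((46525 + 14678)/(33918 + r(1/110, -198))) = 1/((46525 + 14678)/(33918 - (-13 + 12*(-198))*(10 - 1*(-198)**2 + 3*(-198)))) = 1/(61203/(33918 - (-13 - 2376)*(10 - 1*39204 - 594))) = 1/(61203/(33918 - 1*(-2389)*(10 - 39204 - 594))) = 1/(61203/(33918 - 1*(-2389)*(-39788))) = 1/(61203/(33918 - 95053532)) = 1/(61203/(-95019614)) = 1/(61203*(-1/95019614)) = 1/(-61203/95019614) = -95019614/61203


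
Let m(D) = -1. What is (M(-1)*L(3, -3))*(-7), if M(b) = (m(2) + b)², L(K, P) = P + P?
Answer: 168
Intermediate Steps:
L(K, P) = 2*P
M(b) = (-1 + b)²
(M(-1)*L(3, -3))*(-7) = ((-1 - 1)²*(2*(-3)))*(-7) = ((-2)²*(-6))*(-7) = (4*(-6))*(-7) = -24*(-7) = 168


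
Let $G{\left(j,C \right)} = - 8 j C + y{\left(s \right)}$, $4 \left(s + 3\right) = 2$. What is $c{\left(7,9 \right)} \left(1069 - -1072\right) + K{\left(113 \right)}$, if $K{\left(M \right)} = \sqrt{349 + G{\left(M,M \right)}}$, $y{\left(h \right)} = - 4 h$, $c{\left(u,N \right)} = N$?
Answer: $19269 + i \sqrt{101793} \approx 19269.0 + 319.05 i$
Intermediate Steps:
$s = - \frac{5}{2}$ ($s = -3 + \frac{1}{4} \cdot 2 = -3 + \frac{1}{2} = - \frac{5}{2} \approx -2.5$)
$G{\left(j,C \right)} = 10 - 8 C j$ ($G{\left(j,C \right)} = - 8 j C - -10 = - 8 C j + 10 = 10 - 8 C j$)
$K{\left(M \right)} = \sqrt{359 - 8 M^{2}}$ ($K{\left(M \right)} = \sqrt{349 - \left(-10 + 8 M M\right)} = \sqrt{349 - \left(-10 + 8 M^{2}\right)} = \sqrt{359 - 8 M^{2}}$)
$c{\left(7,9 \right)} \left(1069 - -1072\right) + K{\left(113 \right)} = 9 \left(1069 - -1072\right) + \sqrt{359 - 8 \cdot 113^{2}} = 9 \left(1069 + 1072\right) + \sqrt{359 - 102152} = 9 \cdot 2141 + \sqrt{359 - 102152} = 19269 + \sqrt{-101793} = 19269 + i \sqrt{101793}$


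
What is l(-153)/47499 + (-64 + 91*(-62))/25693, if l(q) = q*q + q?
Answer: 108829038/406797269 ≈ 0.26753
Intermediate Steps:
l(q) = q + q**2 (l(q) = q**2 + q = q + q**2)
l(-153)/47499 + (-64 + 91*(-62))/25693 = -153*(1 - 153)/47499 + (-64 + 91*(-62))/25693 = -153*(-152)*(1/47499) + (-64 - 5642)*(1/25693) = 23256*(1/47499) - 5706*1/25693 = 7752/15833 - 5706/25693 = 108829038/406797269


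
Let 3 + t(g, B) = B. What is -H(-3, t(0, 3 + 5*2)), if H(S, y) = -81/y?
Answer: 81/10 ≈ 8.1000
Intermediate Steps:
t(g, B) = -3 + B
-H(-3, t(0, 3 + 5*2)) = -(-81)/(-3 + (3 + 5*2)) = -(-81)/(-3 + (3 + 10)) = -(-81)/(-3 + 13) = -(-81)/10 = -1*(-81/10) = 81/10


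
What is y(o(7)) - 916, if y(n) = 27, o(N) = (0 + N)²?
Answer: -889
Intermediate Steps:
o(N) = N²
y(o(7)) - 916 = 27 - 916 = -889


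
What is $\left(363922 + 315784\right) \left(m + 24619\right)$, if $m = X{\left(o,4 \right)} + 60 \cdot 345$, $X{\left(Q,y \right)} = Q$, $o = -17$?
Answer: $30792041212$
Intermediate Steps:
$m = 20683$ ($m = -17 + 60 \cdot 345 = -17 + 20700 = 20683$)
$\left(363922 + 315784\right) \left(m + 24619\right) = \left(363922 + 315784\right) \left(20683 + 24619\right) = 679706 \cdot 45302 = 30792041212$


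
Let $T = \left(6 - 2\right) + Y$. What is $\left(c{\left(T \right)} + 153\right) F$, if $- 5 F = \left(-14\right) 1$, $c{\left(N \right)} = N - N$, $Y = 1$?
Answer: $\frac{2142}{5} \approx 428.4$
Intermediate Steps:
$T = 5$ ($T = \left(6 - 2\right) + 1 = 4 + 1 = 5$)
$c{\left(N \right)} = 0$
$F = \frac{14}{5}$ ($F = - \frac{\left(-14\right) 1}{5} = \left(- \frac{1}{5}\right) \left(-14\right) = \frac{14}{5} \approx 2.8$)
$\left(c{\left(T \right)} + 153\right) F = \left(0 + 153\right) \frac{14}{5} = 153 \cdot \frac{14}{5} = \frac{2142}{5}$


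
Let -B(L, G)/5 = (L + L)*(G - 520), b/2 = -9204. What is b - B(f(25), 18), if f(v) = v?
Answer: -143908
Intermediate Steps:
b = -18408 (b = 2*(-9204) = -18408)
B(L, G) = -10*L*(-520 + G) (B(L, G) = -5*(L + L)*(G - 520) = -5*2*L*(-520 + G) = -10*L*(-520 + G))
b - B(f(25), 18) = -18408 - 10*25*(520 - 1*18) = -18408 - 10*25*(520 - 18) = -18408 - 10*25*502 = -18408 - 1*125500 = -18408 - 125500 = -143908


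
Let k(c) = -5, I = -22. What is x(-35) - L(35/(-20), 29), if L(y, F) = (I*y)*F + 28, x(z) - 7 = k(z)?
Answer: -2285/2 ≈ -1142.5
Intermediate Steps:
x(z) = 2 (x(z) = 7 - 5 = 2)
L(y, F) = 28 - 22*F*y (L(y, F) = (-22*y)*F + 28 = -22*F*y + 28 = 28 - 22*F*y)
x(-35) - L(35/(-20), 29) = 2 - (28 - 22*29*35/(-20)) = 2 - (28 - 22*29*35*(-1/20)) = 2 - (28 - 22*29*(-7/4)) = 2 - (28 + 2233/2) = 2 - 1*2289/2 = 2 - 2289/2 = -2285/2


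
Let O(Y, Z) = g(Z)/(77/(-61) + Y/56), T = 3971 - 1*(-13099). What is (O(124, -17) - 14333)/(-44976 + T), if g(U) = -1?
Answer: 11653583/22687578 ≈ 0.51365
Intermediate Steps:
T = 17070 (T = 3971 + 13099 = 17070)
O(Y, Z) = -1/(-77/61 + Y/56) (O(Y, Z) = -1/(77/(-61) + Y/56) = -1/(77*(-1/61) + Y*(1/56)) = -1/(-77/61 + Y/56))
(O(124, -17) - 14333)/(-44976 + T) = (-3416/(-4312 + 61*124) - 14333)/(-44976 + 17070) = (-3416/(-4312 + 7564) - 14333)/(-27906) = (-3416/3252 - 14333)*(-1/27906) = (-3416*1/3252 - 14333)*(-1/27906) = (-854/813 - 14333)*(-1/27906) = -11653583/813*(-1/27906) = 11653583/22687578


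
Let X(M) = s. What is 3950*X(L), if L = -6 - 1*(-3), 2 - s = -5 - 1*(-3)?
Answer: 15800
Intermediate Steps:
s = 4 (s = 2 - (-5 - 1*(-3)) = 2 - (-5 + 3) = 2 - 1*(-2) = 2 + 2 = 4)
L = -3 (L = -6 + 3 = -3)
X(M) = 4
3950*X(L) = 3950*4 = 15800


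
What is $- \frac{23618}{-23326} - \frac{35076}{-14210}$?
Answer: $\frac{288448639}{82865615} \approx 3.4809$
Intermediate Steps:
$- \frac{23618}{-23326} - \frac{35076}{-14210} = \left(-23618\right) \left(- \frac{1}{23326}\right) - - \frac{17538}{7105} = \frac{11809}{11663} + \frac{17538}{7105} = \frac{288448639}{82865615}$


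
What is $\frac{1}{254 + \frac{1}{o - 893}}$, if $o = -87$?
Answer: $\frac{980}{248919} \approx 0.003937$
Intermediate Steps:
$\frac{1}{254 + \frac{1}{o - 893}} = \frac{1}{254 + \frac{1}{-87 - 893}} = \frac{1}{254 + \frac{1}{-980}} = \frac{1}{254 - \frac{1}{980}} = \frac{1}{\frac{248919}{980}} = \frac{980}{248919}$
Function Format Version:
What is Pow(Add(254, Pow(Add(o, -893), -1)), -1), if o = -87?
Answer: Rational(980, 248919) ≈ 0.0039370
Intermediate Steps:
Pow(Add(254, Pow(Add(o, -893), -1)), -1) = Pow(Add(254, Pow(Add(-87, -893), -1)), -1) = Pow(Add(254, Pow(-980, -1)), -1) = Pow(Add(254, Rational(-1, 980)), -1) = Pow(Rational(248919, 980), -1) = Rational(980, 248919)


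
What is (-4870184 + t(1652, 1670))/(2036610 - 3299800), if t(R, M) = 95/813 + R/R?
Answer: 1979729342/513486735 ≈ 3.8555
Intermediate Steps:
t(R, M) = 908/813 (t(R, M) = 95*(1/813) + 1 = 95/813 + 1 = 908/813)
(-4870184 + t(1652, 1670))/(2036610 - 3299800) = (-4870184 + 908/813)/(2036610 - 3299800) = -3959458684/813/(-1263190) = -3959458684/813*(-1/1263190) = 1979729342/513486735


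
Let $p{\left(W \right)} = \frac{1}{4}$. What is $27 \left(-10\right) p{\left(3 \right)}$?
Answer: $- \frac{135}{2} \approx -67.5$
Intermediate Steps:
$p{\left(W \right)} = \frac{1}{4}$
$27 \left(-10\right) p{\left(3 \right)} = 27 \left(-10\right) \frac{1}{4} = \left(-270\right) \frac{1}{4} = - \frac{135}{2}$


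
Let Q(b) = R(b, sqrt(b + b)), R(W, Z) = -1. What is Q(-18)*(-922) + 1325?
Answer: 2247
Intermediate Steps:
Q(b) = -1
Q(-18)*(-922) + 1325 = -1*(-922) + 1325 = 922 + 1325 = 2247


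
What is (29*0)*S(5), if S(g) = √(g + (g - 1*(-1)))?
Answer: 0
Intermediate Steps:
S(g) = √(1 + 2*g) (S(g) = √(g + (g + 1)) = √(g + (1 + g)) = √(1 + 2*g))
(29*0)*S(5) = (29*0)*√(1 + 2*5) = 0*√(1 + 10) = 0*√11 = 0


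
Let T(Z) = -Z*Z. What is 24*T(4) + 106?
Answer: -278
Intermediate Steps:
T(Z) = -Z²
24*T(4) + 106 = 24*(-1*4²) + 106 = 24*(-1*16) + 106 = 24*(-16) + 106 = -384 + 106 = -278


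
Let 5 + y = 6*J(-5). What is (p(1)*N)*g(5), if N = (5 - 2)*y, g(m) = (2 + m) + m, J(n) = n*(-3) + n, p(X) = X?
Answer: 1980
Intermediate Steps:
J(n) = -2*n (J(n) = -3*n + n = -2*n)
g(m) = 2 + 2*m
y = 55 (y = -5 + 6*(-2*(-5)) = -5 + 6*10 = -5 + 60 = 55)
N = 165 (N = (5 - 2)*55 = 3*55 = 165)
(p(1)*N)*g(5) = (1*165)*(2 + 2*5) = 165*(2 + 10) = 165*12 = 1980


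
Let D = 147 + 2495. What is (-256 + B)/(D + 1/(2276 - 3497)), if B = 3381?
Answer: 3815625/3225881 ≈ 1.1828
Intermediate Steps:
D = 2642
(-256 + B)/(D + 1/(2276 - 3497)) = (-256 + 3381)/(2642 + 1/(2276 - 3497)) = 3125/(2642 + 1/(-1221)) = 3125/(2642 - 1/1221) = 3125/(3225881/1221) = 3125*(1221/3225881) = 3815625/3225881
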